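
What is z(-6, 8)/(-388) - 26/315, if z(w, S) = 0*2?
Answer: -26/315 ≈ -0.082540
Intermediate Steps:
z(w, S) = 0
z(-6, 8)/(-388) - 26/315 = 0/(-388) - 26/315 = 0*(-1/388) - 26*1/315 = 0 - 26/315 = -26/315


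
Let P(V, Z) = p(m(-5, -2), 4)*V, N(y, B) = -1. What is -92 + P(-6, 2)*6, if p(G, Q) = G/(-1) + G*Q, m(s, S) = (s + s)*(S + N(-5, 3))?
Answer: -3332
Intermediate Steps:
m(s, S) = 2*s*(-1 + S) (m(s, S) = (s + s)*(S - 1) = (2*s)*(-1 + S) = 2*s*(-1 + S))
p(G, Q) = -G + G*Q
P(V, Z) = 90*V (P(V, Z) = ((2*(-5)*(-1 - 2))*(-1 + 4))*V = ((2*(-5)*(-3))*3)*V = (30*3)*V = 90*V)
-92 + P(-6, 2)*6 = -92 + (90*(-6))*6 = -92 - 540*6 = -92 - 3240 = -3332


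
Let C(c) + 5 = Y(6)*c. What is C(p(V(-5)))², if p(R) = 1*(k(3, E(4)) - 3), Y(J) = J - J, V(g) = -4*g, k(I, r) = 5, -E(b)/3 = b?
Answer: 25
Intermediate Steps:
E(b) = -3*b
Y(J) = 0
p(R) = 2 (p(R) = 1*(5 - 3) = 1*2 = 2)
C(c) = -5 (C(c) = -5 + 0*c = -5 + 0 = -5)
C(p(V(-5)))² = (-5)² = 25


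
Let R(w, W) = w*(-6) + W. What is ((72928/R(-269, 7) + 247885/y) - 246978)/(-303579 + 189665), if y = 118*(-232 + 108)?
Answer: 5857275516705/2701866019408 ≈ 2.1679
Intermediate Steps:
y = -14632 (y = 118*(-124) = -14632)
R(w, W) = W - 6*w (R(w, W) = -6*w + W = W - 6*w)
((72928/R(-269, 7) + 247885/y) - 246978)/(-303579 + 189665) = ((72928/(7 - 6*(-269)) + 247885/(-14632)) - 246978)/(-303579 + 189665) = ((72928/(7 + 1614) + 247885*(-1/14632)) - 246978)/(-113914) = ((72928/1621 - 247885/14632) - 246978)*(-1/113914) = (665260911/23718472 - 246978)*(-1/113914) = -5857275516705/23718472*(-1/113914) = 5857275516705/2701866019408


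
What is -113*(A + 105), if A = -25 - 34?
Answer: -5198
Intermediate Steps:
A = -59
-113*(A + 105) = -113*(-59 + 105) = -113*46 = -5198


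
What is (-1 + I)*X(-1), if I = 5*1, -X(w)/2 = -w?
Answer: -8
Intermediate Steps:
X(w) = 2*w (X(w) = -(-2)*w = 2*w)
I = 5
(-1 + I)*X(-1) = (-1 + 5)*(2*(-1)) = 4*(-2) = -8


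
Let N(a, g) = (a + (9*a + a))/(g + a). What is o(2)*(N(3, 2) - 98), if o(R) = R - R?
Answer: 0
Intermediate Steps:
o(R) = 0
N(a, g) = 11*a/(a + g) (N(a, g) = (a + 10*a)/(a + g) = (11*a)/(a + g) = 11*a/(a + g))
o(2)*(N(3, 2) - 98) = 0*(11*3/(3 + 2) - 98) = 0*(11*3/5 - 98) = 0*(11*3*(1/5) - 98) = 0*(33/5 - 98) = 0*(-457/5) = 0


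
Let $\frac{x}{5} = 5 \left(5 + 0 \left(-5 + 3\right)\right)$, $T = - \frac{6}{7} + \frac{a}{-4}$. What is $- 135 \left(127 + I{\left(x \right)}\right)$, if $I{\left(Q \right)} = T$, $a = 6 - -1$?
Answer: $- \frac{470205}{28} \approx -16793.0$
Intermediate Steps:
$a = 7$ ($a = 6 + 1 = 7$)
$T = - \frac{73}{28}$ ($T = - \frac{6}{7} + \frac{7}{-4} = \left(-6\right) \frac{1}{7} + 7 \left(- \frac{1}{4}\right) = - \frac{6}{7} - \frac{7}{4} = - \frac{73}{28} \approx -2.6071$)
$x = 125$ ($x = 5 \cdot 5 \left(5 + 0 \left(-5 + 3\right)\right) = 5 \cdot 5 \left(5 + 0 \left(-2\right)\right) = 5 \cdot 5 \left(5 + 0\right) = 5 \cdot 5 \cdot 5 = 5 \cdot 25 = 125$)
$I{\left(Q \right)} = - \frac{73}{28}$
$- 135 \left(127 + I{\left(x \right)}\right) = - 135 \left(127 - \frac{73}{28}\right) = \left(-135\right) \frac{3483}{28} = - \frac{470205}{28}$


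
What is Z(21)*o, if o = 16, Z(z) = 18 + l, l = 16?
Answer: 544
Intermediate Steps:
Z(z) = 34 (Z(z) = 18 + 16 = 34)
Z(21)*o = 34*16 = 544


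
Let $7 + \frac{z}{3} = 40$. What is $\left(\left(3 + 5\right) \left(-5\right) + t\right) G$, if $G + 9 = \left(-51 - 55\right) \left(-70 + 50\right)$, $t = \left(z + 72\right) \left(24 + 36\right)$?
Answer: $21574420$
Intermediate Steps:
$z = 99$ ($z = -21 + 3 \cdot 40 = -21 + 120 = 99$)
$t = 10260$ ($t = \left(99 + 72\right) \left(24 + 36\right) = 171 \cdot 60 = 10260$)
$G = 2111$ ($G = -9 + \left(-51 - 55\right) \left(-70 + 50\right) = -9 - -2120 = -9 + 2120 = 2111$)
$\left(\left(3 + 5\right) \left(-5\right) + t\right) G = \left(\left(3 + 5\right) \left(-5\right) + 10260\right) 2111 = \left(8 \left(-5\right) + 10260\right) 2111 = \left(-40 + 10260\right) 2111 = 10220 \cdot 2111 = 21574420$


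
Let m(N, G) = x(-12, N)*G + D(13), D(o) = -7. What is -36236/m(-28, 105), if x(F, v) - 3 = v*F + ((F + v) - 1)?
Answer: -36236/31283 ≈ -1.1583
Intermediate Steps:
x(F, v) = 2 + F + v + F*v (x(F, v) = 3 + (v*F + ((F + v) - 1)) = 3 + (F*v + (-1 + F + v)) = 3 + (-1 + F + v + F*v) = 2 + F + v + F*v)
m(N, G) = -7 + G*(-10 - 11*N) (m(N, G) = (2 - 12 + N - 12*N)*G - 7 = (-10 - 11*N)*G - 7 = G*(-10 - 11*N) - 7 = -7 + G*(-10 - 11*N))
-36236/m(-28, 105) = -36236/(-7 - 1*105*(10 + 11*(-28))) = -36236/(-7 - 1*105*(10 - 308)) = -36236/(-7 - 1*105*(-298)) = -36236/(-7 + 31290) = -36236/31283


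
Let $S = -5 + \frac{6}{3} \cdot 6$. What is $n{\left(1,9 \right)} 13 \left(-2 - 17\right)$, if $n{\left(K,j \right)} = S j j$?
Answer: $-140049$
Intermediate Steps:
$S = 7$ ($S = -5 + 6 \cdot \frac{1}{3} \cdot 6 = -5 + 2 \cdot 6 = -5 + 12 = 7$)
$n{\left(K,j \right)} = 7 j^{2}$ ($n{\left(K,j \right)} = 7 j j = 7 j^{2}$)
$n{\left(1,9 \right)} 13 \left(-2 - 17\right) = 7 \cdot 9^{2} \cdot 13 \left(-2 - 17\right) = 7 \cdot 81 \cdot 13 \left(-19\right) = 567 \left(-247\right) = -140049$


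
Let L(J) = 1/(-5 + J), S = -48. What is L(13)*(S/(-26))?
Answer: 3/13 ≈ 0.23077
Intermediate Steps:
L(13)*(S/(-26)) = (-48/(-26))/(-5 + 13) = (-48*(-1/26))/8 = (1/8)*(24/13) = 3/13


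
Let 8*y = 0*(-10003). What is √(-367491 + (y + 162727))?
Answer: 2*I*√51191 ≈ 452.51*I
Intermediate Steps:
y = 0 (y = (0*(-10003))/8 = (⅛)*0 = 0)
√(-367491 + (y + 162727)) = √(-367491 + (0 + 162727)) = √(-367491 + 162727) = √(-204764) = 2*I*√51191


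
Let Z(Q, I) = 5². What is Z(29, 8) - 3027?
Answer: -3002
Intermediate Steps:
Z(Q, I) = 25
Z(29, 8) - 3027 = 25 - 3027 = -3002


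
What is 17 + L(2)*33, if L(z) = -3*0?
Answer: 17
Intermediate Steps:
L(z) = 0
17 + L(2)*33 = 17 + 0*33 = 17 + 0 = 17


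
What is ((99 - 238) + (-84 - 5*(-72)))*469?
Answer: 64253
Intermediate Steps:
((99 - 238) + (-84 - 5*(-72)))*469 = (-139 + (-84 - 1*(-360)))*469 = (-139 + (-84 + 360))*469 = (-139 + 276)*469 = 137*469 = 64253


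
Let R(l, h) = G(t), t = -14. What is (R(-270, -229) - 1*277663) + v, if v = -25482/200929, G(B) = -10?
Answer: -55792583699/200929 ≈ -2.7767e+5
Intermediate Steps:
R(l, h) = -10
v = -25482/200929 (v = -25482*1/200929 = -25482/200929 ≈ -0.12682)
(R(-270, -229) - 1*277663) + v = (-10 - 1*277663) - 25482/200929 = (-10 - 277663) - 25482/200929 = -277673 - 25482/200929 = -55792583699/200929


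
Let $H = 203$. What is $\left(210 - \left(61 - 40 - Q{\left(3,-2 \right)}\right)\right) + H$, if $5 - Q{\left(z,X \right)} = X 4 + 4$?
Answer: $401$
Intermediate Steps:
$Q{\left(z,X \right)} = 1 - 4 X$ ($Q{\left(z,X \right)} = 5 - \left(X 4 + 4\right) = 5 - \left(4 X + 4\right) = 5 - \left(4 + 4 X\right) = 1 - 4 X$)
$\left(210 - \left(61 - 40 - Q{\left(3,-2 \right)}\right)\right) + H = \left(210 + \left(\left(1 - -8\right) - \left(61 - 40\right)\right)\right) + 203 = \left(210 + \left(\left(1 + 8\right) - \left(61 - 40\right)\right)\right) + 203 = \left(210 + \left(9 - 21\right)\right) + 203 = \left(210 - 12\right) + 203 = 198 + 203 = 401$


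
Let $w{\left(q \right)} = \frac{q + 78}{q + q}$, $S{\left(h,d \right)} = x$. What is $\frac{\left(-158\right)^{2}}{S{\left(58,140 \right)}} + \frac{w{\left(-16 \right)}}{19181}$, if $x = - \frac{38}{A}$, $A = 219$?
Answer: $- \frac{838918016557}{5831024} \approx -1.4387 \cdot 10^{5}$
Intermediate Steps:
$x = - \frac{38}{219} \approx -0.17352$
$S{\left(h,d \right)} = - \frac{38}{219}$
$w{\left(q \right)} = \frac{78 + q}{2 q}$
$\frac{\left(-158\right)^{2}}{S{\left(58,140 \right)}} + \frac{w{\left(-16 \right)}}{19181} = \frac{\left(-158\right)^{2}}{- \frac{38}{219}} + \frac{\frac{1}{2} \frac{1}{-16} \left(78 - 16\right)}{19181} = 24964 \left(- \frac{219}{38}\right) + \frac{1}{2} \left(- \frac{1}{16}\right) 62 \cdot \frac{1}{19181} = - \frac{2733558}{19} - \frac{31}{306896} = - \frac{838918016557}{5831024}$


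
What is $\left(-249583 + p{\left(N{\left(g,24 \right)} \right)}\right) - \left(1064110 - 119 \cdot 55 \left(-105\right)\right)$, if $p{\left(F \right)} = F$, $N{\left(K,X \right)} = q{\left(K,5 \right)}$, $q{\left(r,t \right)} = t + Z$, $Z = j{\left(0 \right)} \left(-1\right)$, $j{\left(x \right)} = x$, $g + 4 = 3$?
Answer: $-2000913$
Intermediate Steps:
$g = -1$ ($g = -4 + 3 = -1$)
$Z = 0$ ($Z = 0 \left(-1\right) = 0$)
$q{\left(r,t \right)} = t$ ($q{\left(r,t \right)} = t + 0 = t$)
$N{\left(K,X \right)} = 5$
$\left(-249583 + p{\left(N{\left(g,24 \right)} \right)}\right) - \left(1064110 - 119 \cdot 55 \left(-105\right)\right) = \left(-249583 + 5\right) - \left(1064110 - 119 \cdot 55 \left(-105\right)\right) = -249578 + \left(-1064110 + 6545 \left(-105\right)\right) = -249578 - 1751335 = -2000913$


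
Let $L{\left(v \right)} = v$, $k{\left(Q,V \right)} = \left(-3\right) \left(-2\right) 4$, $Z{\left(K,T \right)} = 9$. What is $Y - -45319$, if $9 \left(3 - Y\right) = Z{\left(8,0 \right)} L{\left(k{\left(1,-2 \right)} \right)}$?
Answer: $45298$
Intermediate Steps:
$k{\left(Q,V \right)} = 24$ ($k{\left(Q,V \right)} = 6 \cdot 4 = 24$)
$Y = -21$ ($Y = 3 - \frac{9 \cdot 24}{9} = 3 - 24 = -21$)
$Y - -45319 = -21 - -45319 = -21 + 45319 = 45298$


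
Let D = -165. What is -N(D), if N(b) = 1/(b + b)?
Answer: 1/330 ≈ 0.0030303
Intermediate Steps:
N(b) = 1/(2*b)
-N(D) = -1/(2*(-165)) = -(-1)/(2*165) = -1*(-1/330) = 1/330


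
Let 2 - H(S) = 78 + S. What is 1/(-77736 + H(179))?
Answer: -1/77991 ≈ -1.2822e-5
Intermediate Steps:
H(S) = -76 - S (H(S) = 2 - (78 + S) = 2 + (-78 - S) = -76 - S)
1/(-77736 + H(179)) = 1/(-77736 + (-76 - 1*179)) = 1/(-77736 + (-76 - 179)) = 1/(-77736 - 255) = 1/(-77991) = -1/77991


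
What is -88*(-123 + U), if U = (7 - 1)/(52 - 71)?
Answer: 206184/19 ≈ 10852.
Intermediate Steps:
U = -6/19 (U = 6/(-19) = 6*(-1/19) = -6/19 ≈ -0.31579)
-88*(-123 + U) = -88*(-123 - 6/19) = -88*(-2343/19) = 206184/19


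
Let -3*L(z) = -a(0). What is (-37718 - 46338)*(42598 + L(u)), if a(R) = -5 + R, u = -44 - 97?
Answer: -10741432184/3 ≈ -3.5805e+9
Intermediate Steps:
u = -141
L(z) = -5/3 (L(z) = -(-1)*(-5 + 0)/3 = -(-1)*(-5)/3 = -⅓*5 = -5/3)
(-37718 - 46338)*(42598 + L(u)) = (-37718 - 46338)*(42598 - 5/3) = -84056*127789/3 = -10741432184/3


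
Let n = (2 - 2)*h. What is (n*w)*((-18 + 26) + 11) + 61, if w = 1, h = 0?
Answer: 61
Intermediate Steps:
n = 0 (n = (2 - 2)*0 = 0*0 = 0)
(n*w)*((-18 + 26) + 11) + 61 = (0*1)*((-18 + 26) + 11) + 61 = 0*(8 + 11) + 61 = 0*19 + 61 = 0 + 61 = 61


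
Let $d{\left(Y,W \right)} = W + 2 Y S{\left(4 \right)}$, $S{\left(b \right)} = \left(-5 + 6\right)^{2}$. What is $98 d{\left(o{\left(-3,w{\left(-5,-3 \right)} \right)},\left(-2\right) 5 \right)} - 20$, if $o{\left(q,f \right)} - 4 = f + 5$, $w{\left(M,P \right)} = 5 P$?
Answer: $-2176$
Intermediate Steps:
$S{\left(b \right)} = 1$ ($S{\left(b \right)} = 1^{2} = 1$)
$o{\left(q,f \right)} = 9 + f$ ($o{\left(q,f \right)} = 4 + \left(f + 5\right) = 4 + \left(5 + f\right) = 9 + f$)
$d{\left(Y,W \right)} = W + 2 Y$ ($d{\left(Y,W \right)} = W + 2 Y 1 = W + 2 Y$)
$98 d{\left(o{\left(-3,w{\left(-5,-3 \right)} \right)},\left(-2\right) 5 \right)} - 20 = 98 \left(\left(-2\right) 5 + 2 \left(9 + 5 \left(-3\right)\right)\right) - 20 = 98 \left(-10 + 2 \left(9 - 15\right)\right) - 20 = 98 \left(-10 + 2 \left(-6\right)\right) - 20 = 98 \left(-10 - 12\right) - 20 = 98 \left(-22\right) - 20 = -2156 - 20 = -2176$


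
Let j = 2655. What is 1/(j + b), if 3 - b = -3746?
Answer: 1/6404 ≈ 0.00015615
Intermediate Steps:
b = 3749 (b = 3 - 1*(-3746) = 3 + 3746 = 3749)
1/(j + b) = 1/(2655 + 3749) = 1/6404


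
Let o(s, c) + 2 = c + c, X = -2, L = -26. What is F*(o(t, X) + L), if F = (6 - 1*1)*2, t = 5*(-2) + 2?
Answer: -320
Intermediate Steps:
t = -8 (t = -10 + 2 = -8)
o(s, c) = -2 + 2*c (o(s, c) = -2 + (c + c) = -2 + 2*c)
F = 10 (F = (6 - 1)*2 = 5*2 = 10)
F*(o(t, X) + L) = 10*((-2 + 2*(-2)) - 26) = 10*((-2 - 4) - 26) = 10*(-6 - 26) = 10*(-32) = -320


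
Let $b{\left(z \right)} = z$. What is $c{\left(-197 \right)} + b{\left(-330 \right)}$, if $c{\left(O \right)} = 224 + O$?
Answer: $-303$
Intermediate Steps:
$c{\left(-197 \right)} + b{\left(-330 \right)} = \left(224 - 197\right) - 330 = 27 - 330 = -303$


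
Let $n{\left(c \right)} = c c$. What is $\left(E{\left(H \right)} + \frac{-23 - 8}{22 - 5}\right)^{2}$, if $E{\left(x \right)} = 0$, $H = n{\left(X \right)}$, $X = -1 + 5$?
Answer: $\frac{961}{289} \approx 3.3253$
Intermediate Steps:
$X = 4$
$n{\left(c \right)} = c^{2}$
$H = 16$ ($H = 4^{2} = 16$)
$\left(E{\left(H \right)} + \frac{-23 - 8}{22 - 5}\right)^{2} = \left(0 + \frac{-23 - 8}{22 - 5}\right)^{2} = \left(0 - \frac{31}{17}\right)^{2} = \left(- \frac{31}{17}\right)^{2} = \frac{961}{289}$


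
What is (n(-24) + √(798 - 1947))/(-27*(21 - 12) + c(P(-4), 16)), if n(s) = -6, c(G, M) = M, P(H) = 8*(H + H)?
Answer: 6/227 - I*√1149/227 ≈ 0.026432 - 0.14933*I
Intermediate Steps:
P(H) = 16*H (P(H) = 8*(2*H) = 16*H)
(n(-24) + √(798 - 1947))/(-27*(21 - 12) + c(P(-4), 16)) = (-6 + √(798 - 1947))/(-27*(21 - 12) + 16) = (-6 + √(-1149))/(-27*9 + 16) = (-6 + I*√1149)/(-243 + 16) = (-6 + I*√1149)/(-227) = (-6 + I*√1149)*(-1/227) = 6/227 - I*√1149/227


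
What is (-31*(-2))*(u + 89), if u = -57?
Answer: 1984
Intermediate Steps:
(-31*(-2))*(u + 89) = (-31*(-2))*(-57 + 89) = 62*32 = 1984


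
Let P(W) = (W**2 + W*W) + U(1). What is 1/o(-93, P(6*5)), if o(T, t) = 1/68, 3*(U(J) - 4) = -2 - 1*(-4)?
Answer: 68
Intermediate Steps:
U(J) = 14/3 (U(J) = 4 + (-2 - 1*(-4))/3 = 4 + (-2 + 4)/3 = 4 + (1/3)*2 = 4 + 2/3 = 14/3)
P(W) = 14/3 + 2*W**2 (P(W) = (W**2 + W*W) + 14/3 = (W**2 + W**2) + 14/3 = 2*W**2 + 14/3 = 14/3 + 2*W**2)
o(T, t) = 1/68
1/o(-93, P(6*5)) = 1/(1/68) = 68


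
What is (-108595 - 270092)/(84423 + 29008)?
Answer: -378687/113431 ≈ -3.3385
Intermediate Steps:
(-108595 - 270092)/(84423 + 29008) = -378687/113431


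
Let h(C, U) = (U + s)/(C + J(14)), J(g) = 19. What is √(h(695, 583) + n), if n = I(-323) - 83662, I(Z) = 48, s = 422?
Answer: I*√4736151686/238 ≈ 289.16*I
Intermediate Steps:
h(C, U) = (422 + U)/(19 + C) (h(C, U) = (U + 422)/(C + 19) = (422 + U)/(19 + C))
n = -83614 (n = 48 - 83662 = -83614)
√(h(695, 583) + n) = √((422 + 583)/(19 + 695) - 83614) = √(1005/714 - 83614) = √((1/714)*1005 - 83614) = √(335/238 - 83614) = √(-19899797/238) = I*√4736151686/238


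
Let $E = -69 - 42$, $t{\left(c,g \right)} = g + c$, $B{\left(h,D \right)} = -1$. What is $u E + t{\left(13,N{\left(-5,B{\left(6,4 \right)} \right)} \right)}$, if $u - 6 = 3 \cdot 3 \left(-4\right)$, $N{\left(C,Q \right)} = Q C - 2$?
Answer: $3346$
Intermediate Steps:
$N{\left(C,Q \right)} = -2 + C Q$ ($N{\left(C,Q \right)} = C Q - 2 = -2 + C Q$)
$t{\left(c,g \right)} = c + g$
$u = -30$ ($u = 6 + 3 \cdot 3 \left(-4\right) = 6 + 9 \left(-4\right) = 6 - 36 = -30$)
$E = -111$
$u E + t{\left(13,N{\left(-5,B{\left(6,4 \right)} \right)} \right)} = \left(-30\right) \left(-111\right) + \left(13 - -3\right) = 3330 + \left(13 + \left(-2 + 5\right)\right) = 3330 + \left(13 + 3\right) = 3330 + 16 = 3346$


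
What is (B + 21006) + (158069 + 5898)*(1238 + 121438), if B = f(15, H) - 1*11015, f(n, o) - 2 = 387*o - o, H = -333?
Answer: 20114697147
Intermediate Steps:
f(n, o) = 2 + 386*o (f(n, o) = 2 + (387*o - o) = 2 + 386*o)
B = -139551 (B = (2 + 386*(-333)) - 1*11015 = (2 - 128538) - 11015 = -128536 - 11015 = -139551)
(B + 21006) + (158069 + 5898)*(1238 + 121438) = (-139551 + 21006) + (158069 + 5898)*(1238 + 121438) = -118545 + 163967*122676 = -118545 + 20114815692 = 20114697147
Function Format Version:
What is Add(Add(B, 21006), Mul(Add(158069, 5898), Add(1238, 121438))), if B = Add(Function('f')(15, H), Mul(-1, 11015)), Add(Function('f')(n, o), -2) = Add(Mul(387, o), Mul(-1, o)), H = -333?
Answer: 20114697147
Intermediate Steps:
Function('f')(n, o) = Add(2, Mul(386, o)) (Function('f')(n, o) = Add(2, Add(Mul(387, o), Mul(-1, o))) = Add(2, Mul(386, o)))
B = -139551 (B = Add(Add(2, Mul(386, -333)), Mul(-1, 11015)) = Add(Add(2, -128538), -11015) = Add(-128536, -11015) = -139551)
Add(Add(B, 21006), Mul(Add(158069, 5898), Add(1238, 121438))) = Add(Add(-139551, 21006), Mul(Add(158069, 5898), Add(1238, 121438))) = Add(-118545, Mul(163967, 122676)) = Add(-118545, 20114815692) = 20114697147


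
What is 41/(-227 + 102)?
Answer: -41/125 ≈ -0.32800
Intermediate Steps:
41/(-227 + 102) = 41/(-125) = 41*(-1/125) = -41/125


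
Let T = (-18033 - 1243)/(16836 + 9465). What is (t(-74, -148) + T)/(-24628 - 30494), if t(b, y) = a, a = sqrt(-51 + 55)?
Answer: -16663/724881861 ≈ -2.2987e-5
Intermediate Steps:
a = 2 (a = sqrt(4) = 2)
t(b, y) = 2
T = -19276/26301 ≈ -0.73290
(t(-74, -148) + T)/(-24628 - 30494) = (2 - 19276/26301)/(-24628 - 30494) = (33326/26301)/(-55122) = (33326/26301)*(-1/55122) = -16663/724881861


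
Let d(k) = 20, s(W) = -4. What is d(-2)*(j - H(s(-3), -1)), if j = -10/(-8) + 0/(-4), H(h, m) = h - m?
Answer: 85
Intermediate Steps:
j = 5/4 (j = -10*(-⅛) + 0*(-¼) = 5/4 + 0 = 5/4 ≈ 1.2500)
d(-2)*(j - H(s(-3), -1)) = 20*(5/4 - (-4 - 1*(-1))) = 20*(5/4 - (-4 + 1)) = 20*(5/4 - 1*(-3)) = 20*(5/4 + 3) = 20*(17/4) = 85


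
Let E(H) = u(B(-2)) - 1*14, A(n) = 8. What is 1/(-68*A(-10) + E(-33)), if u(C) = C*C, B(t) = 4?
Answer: -1/542 ≈ -0.0018450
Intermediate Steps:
u(C) = C**2
E(H) = 2 (E(H) = 4**2 - 1*14 = 16 - 14 = 2)
1/(-68*A(-10) + E(-33)) = 1/(-68*8 + 2) = 1/(-544 + 2) = 1/(-542) = -1/542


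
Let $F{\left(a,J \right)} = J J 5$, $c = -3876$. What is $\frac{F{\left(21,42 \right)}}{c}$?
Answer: $- \frac{735}{323} \approx -2.2755$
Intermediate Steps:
$F{\left(a,J \right)} = 5 J^{2}$ ($F{\left(a,J \right)} = J^{2} \cdot 5 = 5 J^{2}$)
$\frac{F{\left(21,42 \right)}}{c} = \frac{5 \cdot 42^{2}}{-3876} = 5 \cdot 1764 \left(- \frac{1}{3876}\right) = 8820 \left(- \frac{1}{3876}\right) = - \frac{735}{323}$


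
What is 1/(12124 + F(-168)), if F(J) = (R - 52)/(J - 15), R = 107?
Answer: 183/2218637 ≈ 8.2483e-5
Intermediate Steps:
F(J) = 55/(-15 + J) (F(J) = (107 - 52)/(J - 15) = 55/(-15 + J))
1/(12124 + F(-168)) = 1/(12124 + 55/(-15 - 168)) = 1/(12124 + 55/(-183)) = 1/(12124 + 55*(-1/183)) = 1/(12124 - 55/183) = 1/(2218637/183) = 183/2218637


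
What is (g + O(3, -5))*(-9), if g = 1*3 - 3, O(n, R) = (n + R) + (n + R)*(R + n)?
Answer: -18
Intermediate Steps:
O(n, R) = R + n + (R + n)**2 (O(n, R) = (R + n) + (R + n)*(R + n) = (R + n) + (R + n)**2 = R + n + (R + n)**2)
g = 0 (g = 3 - 3 = 0)
(g + O(3, -5))*(-9) = (0 + (-5 + 3 + (-5 + 3)**2))*(-9) = (0 + (-5 + 3 + (-2)**2))*(-9) = (0 + (-5 + 3 + 4))*(-9) = (0 + 2)*(-9) = 2*(-9) = -18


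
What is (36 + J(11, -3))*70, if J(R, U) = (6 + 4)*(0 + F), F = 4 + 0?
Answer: 5320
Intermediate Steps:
F = 4
J(R, U) = 40 (J(R, U) = (6 + 4)*(0 + 4) = 10*4 = 40)
(36 + J(11, -3))*70 = (36 + 40)*70 = 76*70 = 5320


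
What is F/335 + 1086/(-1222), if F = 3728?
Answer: 2095903/204685 ≈ 10.240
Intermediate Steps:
F/335 + 1086/(-1222) = 3728/335 + 1086/(-1222) = 3728*(1/335) + 1086*(-1/1222) = 3728/335 - 543/611 = 2095903/204685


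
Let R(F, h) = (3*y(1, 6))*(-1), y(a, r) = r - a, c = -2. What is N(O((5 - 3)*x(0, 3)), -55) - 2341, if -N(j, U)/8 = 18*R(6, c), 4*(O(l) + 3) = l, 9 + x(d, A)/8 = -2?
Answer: -181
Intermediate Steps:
x(d, A) = -88 (x(d, A) = -72 + 8*(-2) = -72 - 16 = -88)
O(l) = -3 + l/4
R(F, h) = -15 (R(F, h) = (3*(6 - 1*1))*(-1) = (3*(6 - 1))*(-1) = (3*5)*(-1) = 15*(-1) = -15)
N(j, U) = 2160 (N(j, U) = -144*(-15) = -8*(-270) = 2160)
N(O((5 - 3)*x(0, 3)), -55) - 2341 = 2160 - 2341 = -181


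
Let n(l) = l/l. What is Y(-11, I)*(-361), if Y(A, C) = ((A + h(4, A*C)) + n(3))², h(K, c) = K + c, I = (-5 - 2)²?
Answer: -107226025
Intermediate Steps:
I = 49 (I = (-7)² = 49)
n(l) = 1
Y(A, C) = (5 + A + A*C)² (Y(A, C) = ((A + (4 + A*C)) + 1)² = ((4 + A + A*C) + 1)² = (5 + A + A*C)²)
Y(-11, I)*(-361) = (5 - 11 - 11*49)²*(-361) = (5 - 11 - 539)²*(-361) = (-545)²*(-361) = 297025*(-361) = -107226025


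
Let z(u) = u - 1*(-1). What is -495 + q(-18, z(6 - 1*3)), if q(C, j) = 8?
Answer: -487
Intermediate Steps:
z(u) = 1 + u (z(u) = u + 1 = 1 + u)
-495 + q(-18, z(6 - 1*3)) = -495 + 8 = -487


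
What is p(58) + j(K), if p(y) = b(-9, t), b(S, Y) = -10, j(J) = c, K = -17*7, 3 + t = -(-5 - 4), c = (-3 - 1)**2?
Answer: 6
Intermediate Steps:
c = 16 (c = (-4)**2 = 16)
t = 6 (t = -3 - (-5 - 4) = -3 - 1*(-9) = -3 + 9 = 6)
K = -119
j(J) = 16
p(y) = -10
p(58) + j(K) = -10 + 16 = 6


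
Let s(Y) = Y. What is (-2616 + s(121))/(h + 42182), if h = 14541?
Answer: -2495/56723 ≈ -0.043986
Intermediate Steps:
(-2616 + s(121))/(h + 42182) = (-2616 + 121)/(14541 + 42182) = -2495/56723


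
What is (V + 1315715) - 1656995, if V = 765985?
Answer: 424705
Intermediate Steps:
(V + 1315715) - 1656995 = (765985 + 1315715) - 1656995 = 2081700 - 1656995 = 424705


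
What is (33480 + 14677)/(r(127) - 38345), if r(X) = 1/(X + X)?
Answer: -12231878/9739629 ≈ -1.2559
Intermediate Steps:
r(X) = 1/(2*X)
(33480 + 14677)/(r(127) - 38345) = (33480 + 14677)/((1/2)/127 - 38345) = 48157/((1/2)*(1/127) - 38345) = 48157/(1/254 - 38345) = 48157/(-9739629/254) = 48157*(-254/9739629) = -12231878/9739629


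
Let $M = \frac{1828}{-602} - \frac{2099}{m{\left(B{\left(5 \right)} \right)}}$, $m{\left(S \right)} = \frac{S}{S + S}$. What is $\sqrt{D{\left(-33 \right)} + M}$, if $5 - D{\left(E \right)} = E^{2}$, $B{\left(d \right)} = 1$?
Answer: $\frac{2 i \sqrt{119707399}}{301} \approx 72.698 i$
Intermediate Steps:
$m{\left(S \right)} = \frac{1}{2}$ ($m{\left(S \right)} = \frac{S}{2 S} = S \frac{1}{2 S} = \frac{1}{2}$)
$D{\left(E \right)} = 5 - E^{2}$
$M = - \frac{1264512}{301}$ ($M = \frac{1828}{-602} - 2099 \frac{1}{\frac{1}{2}} = 1828 \left(- \frac{1}{602}\right) - 4198 = - \frac{914}{301} - 4198 = - \frac{1264512}{301} \approx -4201.0$)
$\sqrt{D{\left(-33 \right)} + M} = \sqrt{\left(5 - \left(-33\right)^{2}\right) - \frac{1264512}{301}} = \sqrt{\left(5 - 1089\right) - \frac{1264512}{301}} = \sqrt{-1084 - \frac{1264512}{301}} = \sqrt{- \frac{1590796}{301}} = \frac{2 i \sqrt{119707399}}{301}$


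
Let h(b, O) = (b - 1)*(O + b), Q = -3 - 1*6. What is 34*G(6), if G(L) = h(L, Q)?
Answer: -510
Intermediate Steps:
Q = -9 (Q = -3 - 6 = -9)
h(b, O) = (-1 + b)*(O + b)
G(L) = 9 + L² - 10*L (G(L) = L² - 1*(-9) - L - 9*L = L² + 9 - L - 9*L = 9 + L² - 10*L)
34*G(6) = 34*(9 + 6² - 10*6) = 34*(9 + 36 - 60) = 34*(-15) = -510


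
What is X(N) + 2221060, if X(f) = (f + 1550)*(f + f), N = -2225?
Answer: 5224810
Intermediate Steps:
X(f) = 2*f*(1550 + f) (X(f) = (1550 + f)*(2*f) = 2*f*(1550 + f))
X(N) + 2221060 = 2*(-2225)*(1550 - 2225) + 2221060 = 2*(-2225)*(-675) + 2221060 = 3003750 + 2221060 = 5224810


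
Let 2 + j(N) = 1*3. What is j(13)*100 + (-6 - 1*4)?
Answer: 90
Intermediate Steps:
j(N) = 1 (j(N) = -2 + 1*3 = -2 + 3 = 1)
j(13)*100 + (-6 - 1*4) = 1*100 + (-6 - 1*4) = 100 + (-6 - 4) = 100 - 10 = 90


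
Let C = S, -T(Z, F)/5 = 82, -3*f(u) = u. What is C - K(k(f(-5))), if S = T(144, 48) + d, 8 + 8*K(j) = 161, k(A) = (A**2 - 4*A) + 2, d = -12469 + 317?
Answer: -100649/8 ≈ -12581.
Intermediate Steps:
d = -12152
f(u) = -u/3
k(A) = 2 + A**2 - 4*A
T(Z, F) = -410 (T(Z, F) = -5*82 = -410)
K(j) = 153/8 (K(j) = -1 + (1/8)*161 = -1 + 161/8 = 153/8)
S = -12562 (S = -410 - 12152 = -12562)
C = -12562
C - K(k(f(-5))) = -12562 - 1*153/8 = -12562 - 153/8 = -100649/8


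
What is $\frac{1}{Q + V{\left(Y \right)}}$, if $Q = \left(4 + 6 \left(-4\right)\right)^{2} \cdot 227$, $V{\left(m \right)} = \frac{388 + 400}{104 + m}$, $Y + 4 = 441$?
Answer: $\frac{541}{49123588} \approx 1.1013 \cdot 10^{-5}$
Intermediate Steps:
$Y = 437$ ($Y = -4 + 441 = 437$)
$V{\left(m \right)} = \frac{788}{104 + m}$
$Q = 90800$ ($Q = \left(4 - 24\right)^{2} \cdot 227 = \left(-20\right)^{2} \cdot 227 = 400 \cdot 227 = 90800$)
$\frac{1}{Q + V{\left(Y \right)}} = \frac{1}{90800 + \frac{788}{104 + 437}} = \frac{1}{90800 + \frac{788}{541}} = \frac{1}{\frac{49123588}{541}} = \frac{541}{49123588}$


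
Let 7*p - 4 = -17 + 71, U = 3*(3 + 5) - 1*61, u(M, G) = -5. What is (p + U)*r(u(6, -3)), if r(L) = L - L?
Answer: 0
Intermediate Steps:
U = -37 (U = 3*8 - 61 = 24 - 61 = -37)
r(L) = 0
p = 58/7 (p = 4/7 + (-17 + 71)/7 = 4/7 + (⅐)*54 = 4/7 + 54/7 = 58/7 ≈ 8.2857)
(p + U)*r(u(6, -3)) = (58/7 - 37)*0 = -201/7*0 = 0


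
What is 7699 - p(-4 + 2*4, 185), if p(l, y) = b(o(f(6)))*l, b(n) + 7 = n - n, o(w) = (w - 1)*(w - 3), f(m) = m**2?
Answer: 7727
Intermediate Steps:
o(w) = (-1 + w)*(-3 + w)
b(n) = -7 (b(n) = -7 + (n - n) = -7 + 0 = -7)
p(l, y) = -7*l
7699 - p(-4 + 2*4, 185) = 7699 - (-7)*(-4 + 2*4) = 7699 - (-7)*(-4 + 8) = 7699 - (-7)*4 = 7699 - 1*(-28) = 7699 + 28 = 7727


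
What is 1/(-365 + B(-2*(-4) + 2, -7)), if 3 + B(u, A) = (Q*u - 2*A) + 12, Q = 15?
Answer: -1/192 ≈ -0.0052083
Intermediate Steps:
B(u, A) = 9 - 2*A + 15*u (B(u, A) = -3 + ((15*u - 2*A) + 12) = -3 + ((-2*A + 15*u) + 12) = -3 + (12 - 2*A + 15*u) = 9 - 2*A + 15*u)
1/(-365 + B(-2*(-4) + 2, -7)) = 1/(-365 + (9 - 2*(-7) + 15*(-2*(-4) + 2))) = 1/(-365 + (9 + 14 + 15*(8 + 2))) = 1/(-365 + (9 + 14 + 15*10)) = 1/(-365 + (9 + 14 + 150)) = 1/(-365 + 173) = 1/(-192) = -1/192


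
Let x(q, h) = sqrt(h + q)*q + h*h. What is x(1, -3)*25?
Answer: 225 + 25*I*sqrt(2) ≈ 225.0 + 35.355*I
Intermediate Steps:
x(q, h) = h**2 + q*sqrt(h + q) (x(q, h) = q*sqrt(h + q) + h**2 = h**2 + q*sqrt(h + q))
x(1, -3)*25 = ((-3)**2 + 1*sqrt(-3 + 1))*25 = (9 + 1*sqrt(-2))*25 = (9 + 1*(I*sqrt(2)))*25 = (9 + I*sqrt(2))*25 = 225 + 25*I*sqrt(2)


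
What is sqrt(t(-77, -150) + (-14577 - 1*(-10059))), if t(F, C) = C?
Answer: 2*I*sqrt(1167) ≈ 68.323*I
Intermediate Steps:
sqrt(t(-77, -150) + (-14577 - 1*(-10059))) = sqrt(-150 + (-14577 - 1*(-10059))) = sqrt(-150 + (-14577 + 10059)) = sqrt(-150 - 4518) = sqrt(-4668) = 2*I*sqrt(1167)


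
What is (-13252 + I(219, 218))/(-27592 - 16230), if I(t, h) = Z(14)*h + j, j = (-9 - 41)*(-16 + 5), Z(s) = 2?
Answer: 6133/21911 ≈ 0.27990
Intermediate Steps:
j = 550 (j = -50*(-11) = 550)
I(t, h) = 550 + 2*h (I(t, h) = 2*h + 550 = 550 + 2*h)
(-13252 + I(219, 218))/(-27592 - 16230) = (-13252 + (550 + 2*218))/(-27592 - 16230) = (-13252 + (550 + 436))/(-43822) = (-13252 + 986)*(-1/43822) = -12266*(-1/43822) = 6133/21911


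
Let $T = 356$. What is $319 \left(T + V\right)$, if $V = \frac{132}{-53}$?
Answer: $\frac{5976784}{53} \approx 1.1277 \cdot 10^{5}$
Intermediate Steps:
$V = - \frac{132}{53}$ ($V = 132 \left(- \frac{1}{53}\right) = - \frac{132}{53} \approx -2.4906$)
$319 \left(T + V\right) = 319 \left(356 - \frac{132}{53}\right) = 319 \cdot \frac{18736}{53} = \frac{5976784}{53}$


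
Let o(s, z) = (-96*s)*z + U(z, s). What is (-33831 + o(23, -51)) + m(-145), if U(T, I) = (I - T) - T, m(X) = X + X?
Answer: 78612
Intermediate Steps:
m(X) = 2*X
U(T, I) = I - 2*T
o(s, z) = s - 2*z - 96*s*z (o(s, z) = (-96*s)*z + (s - 2*z) = -96*s*z + (s - 2*z) = s - 2*z - 96*s*z)
(-33831 + o(23, -51)) + m(-145) = (-33831 + (23 - 2*(-51) - 96*23*(-51))) + 2*(-145) = (-33831 + (23 + 102 + 112608)) - 290 = (-33831 + 112733) - 290 = 78902 - 290 = 78612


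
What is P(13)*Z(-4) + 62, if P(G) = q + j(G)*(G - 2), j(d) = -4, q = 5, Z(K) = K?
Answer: 218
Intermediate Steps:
P(G) = 13 - 4*G (P(G) = 5 - 4*(G - 2) = 5 - 4*(-2 + G) = 5 + (8 - 4*G) = 13 - 4*G)
P(13)*Z(-4) + 62 = (13 - 4*13)*(-4) + 62 = (13 - 52)*(-4) + 62 = -39*(-4) + 62 = 156 + 62 = 218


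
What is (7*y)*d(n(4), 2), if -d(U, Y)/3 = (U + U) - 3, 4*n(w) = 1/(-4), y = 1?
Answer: 525/8 ≈ 65.625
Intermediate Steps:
n(w) = -1/16 (n(w) = (1/4)/(-4) = (1/4)*(-1/4) = -1/16)
d(U, Y) = 9 - 6*U (d(U, Y) = -3*((U + U) - 3) = -3*(2*U - 3) = -3*(-3 + 2*U) = 9 - 6*U)
(7*y)*d(n(4), 2) = (7*1)*(9 - 6*(-1/16)) = 7*(9 + 3/8) = 7*(75/8) = 525/8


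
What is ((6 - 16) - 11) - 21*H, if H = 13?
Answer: -294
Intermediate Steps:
((6 - 16) - 11) - 21*H = ((6 - 16) - 11) - 21*13 = (-10 - 11) - 273 = -21 - 273 = -294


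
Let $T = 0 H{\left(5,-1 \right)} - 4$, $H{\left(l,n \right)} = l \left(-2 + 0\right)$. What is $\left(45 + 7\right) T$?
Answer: $-208$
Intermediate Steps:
$H{\left(l,n \right)} = - 2 l$ ($H{\left(l,n \right)} = l \left(-2\right) = - 2 l$)
$T = -4$ ($T = 0 \left(\left(-2\right) 5\right) - 4 = 0 \left(-10\right) - 4 = 0 - 4 = -4$)
$\left(45 + 7\right) T = \left(45 + 7\right) \left(-4\right) = 52 \left(-4\right) = -208$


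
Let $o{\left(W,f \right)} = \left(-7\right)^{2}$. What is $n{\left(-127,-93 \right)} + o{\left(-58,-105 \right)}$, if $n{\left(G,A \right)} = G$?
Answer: $-78$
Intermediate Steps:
$o{\left(W,f \right)} = 49$
$n{\left(-127,-93 \right)} + o{\left(-58,-105 \right)} = -127 + 49 = -78$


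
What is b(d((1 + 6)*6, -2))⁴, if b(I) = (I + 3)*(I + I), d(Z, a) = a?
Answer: 256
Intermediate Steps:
b(I) = 2*I*(3 + I) (b(I) = (3 + I)*(2*I) = 2*I*(3 + I))
b(d((1 + 6)*6, -2))⁴ = (2*(-2)*(3 - 2))⁴ = (2*(-2)*1)⁴ = (-4)⁴ = 256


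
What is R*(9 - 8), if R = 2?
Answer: 2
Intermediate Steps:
R*(9 - 8) = 2*(9 - 8) = 2*1 = 2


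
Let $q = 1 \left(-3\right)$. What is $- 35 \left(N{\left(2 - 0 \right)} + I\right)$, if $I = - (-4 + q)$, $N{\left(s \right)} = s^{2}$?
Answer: $-385$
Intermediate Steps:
$q = -3$
$I = 7$ ($I = - (-4 - 3) = \left(-1\right) \left(-7\right) = 7$)
$- 35 \left(N{\left(2 - 0 \right)} + I\right) = - 35 \left(\left(2 - 0\right)^{2} + 7\right) = - 35 \left(\left(2 + 0\right)^{2} + 7\right) = - 35 \left(2^{2} + 7\right) = - 35 \left(4 + 7\right) = \left(-35\right) 11 = -385$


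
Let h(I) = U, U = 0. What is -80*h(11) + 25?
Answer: 25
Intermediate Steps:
h(I) = 0
-80*h(11) + 25 = -80*0 + 25 = 0 + 25 = 25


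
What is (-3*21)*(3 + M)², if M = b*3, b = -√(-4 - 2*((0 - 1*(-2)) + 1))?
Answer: 5103 + 1134*I*√10 ≈ 5103.0 + 3586.0*I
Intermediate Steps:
b = -I*√10 (b = -√(-4 - 2*((0 + 2) + 1)) = -√(-4 - 2*(2 + 1)) = -√(-4 - 2*3) = -√(-4 - 6) = -√(-10) = -I*√10 ≈ -3.1623*I)
M = -3*I*√10 (M = -I*√10*3 = -3*I*√10 ≈ -9.4868*I)
(-3*21)*(3 + M)² = (-3*21)*(3 - 3*I*√10)² = -63*(3 - 3*I*√10)²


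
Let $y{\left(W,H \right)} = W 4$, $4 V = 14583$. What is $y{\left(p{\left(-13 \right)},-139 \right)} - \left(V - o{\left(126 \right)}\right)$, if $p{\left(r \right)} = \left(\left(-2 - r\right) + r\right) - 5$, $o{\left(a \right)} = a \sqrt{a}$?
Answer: $- \frac{14695}{4} + 378 \sqrt{14} \approx -2259.4$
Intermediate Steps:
$V = \frac{14583}{4}$ ($V = \frac{1}{4} \cdot 14583 = \frac{14583}{4} \approx 3645.8$)
$o{\left(a \right)} = a^{\frac{3}{2}}$
$p{\left(r \right)} = -7$ ($p{\left(r \right)} = -2 - 5 = -7$)
$y{\left(W,H \right)} = 4 W$
$y{\left(p{\left(-13 \right)},-139 \right)} - \left(V - o{\left(126 \right)}\right) = 4 \left(-7\right) - \left(\frac{14583}{4} - 126^{\frac{3}{2}}\right) = -28 - \left(\frac{14583}{4} - 378 \sqrt{14}\right) = - \frac{14695}{4} + 378 \sqrt{14}$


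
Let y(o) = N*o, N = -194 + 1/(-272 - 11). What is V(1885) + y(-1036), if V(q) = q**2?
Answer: 1062442183/283 ≈ 3.7542e+6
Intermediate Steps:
N = -54903/283 (N = -194 + 1/(-283) = -194 - 1/283 = -54903/283 ≈ -194.00)
y(o) = -54903*o/283
V(1885) + y(-1036) = 1885**2 - 54903/283*(-1036) = 3553225 + 56879508/283 = 1062442183/283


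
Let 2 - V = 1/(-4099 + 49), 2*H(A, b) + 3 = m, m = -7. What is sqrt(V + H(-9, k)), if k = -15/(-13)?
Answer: I*sqrt(24298)/90 ≈ 1.732*I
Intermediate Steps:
k = 15/13 (k = -15*(-1/13) = 15/13 ≈ 1.1538)
H(A, b) = -5 (H(A, b) = -3/2 + (1/2)*(-7) = -3/2 - 7/2 = -5)
V = 8101/4050 (V = 2 - 1/(-4099 + 49) = 2 - 1/(-4050) = 2 - 1*(-1/4050) = 2 + 1/4050 = 8101/4050 ≈ 2.0002)
sqrt(V + H(-9, k)) = sqrt(8101/4050 - 5) = sqrt(-12149/4050) = I*sqrt(24298)/90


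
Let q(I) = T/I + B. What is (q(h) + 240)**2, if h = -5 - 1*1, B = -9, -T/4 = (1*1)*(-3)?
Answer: 52441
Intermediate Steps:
T = 12 (T = -4*1*1*(-3) = -4*(-3) = 12)
h = -6 (h = -5 - 1 = -6)
q(I) = -9 + 12/I (q(I) = 12/I - 9 = -9 + 12/I)
(q(h) + 240)**2 = ((-9 + 12/(-6)) + 240)**2 = ((-9 + 12*(-1/6)) + 240)**2 = ((-9 - 2) + 240)**2 = (-11 + 240)**2 = 229**2 = 52441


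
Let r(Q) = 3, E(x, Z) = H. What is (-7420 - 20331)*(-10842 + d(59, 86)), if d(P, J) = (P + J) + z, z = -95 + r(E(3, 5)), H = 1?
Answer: 299405539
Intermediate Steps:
E(x, Z) = 1
z = -92 (z = -95 + 3 = -92)
d(P, J) = -92 + J + P (d(P, J) = (P + J) - 92 = (J + P) - 92 = -92 + J + P)
(-7420 - 20331)*(-10842 + d(59, 86)) = (-7420 - 20331)*(-10842 + (-92 + 86 + 59)) = -27751*(-10842 + 53) = -27751*(-10789) = 299405539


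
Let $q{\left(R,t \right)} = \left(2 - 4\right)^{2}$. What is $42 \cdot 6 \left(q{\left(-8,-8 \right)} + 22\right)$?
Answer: $6552$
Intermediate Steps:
$q{\left(R,t \right)} = 4$ ($q{\left(R,t \right)} = \left(-2\right)^{2} = 4$)
$42 \cdot 6 \left(q{\left(-8,-8 \right)} + 22\right) = 42 \cdot 6 \left(4 + 22\right) = 252 \cdot 26 = 6552$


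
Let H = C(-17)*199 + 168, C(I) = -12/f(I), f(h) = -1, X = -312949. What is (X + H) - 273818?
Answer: -584211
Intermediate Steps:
C(I) = 12 (C(I) = -12/(-1) = -12*(-1) = 12)
H = 2556 (H = 12*199 + 168 = 2388 + 168 = 2556)
(X + H) - 273818 = (-312949 + 2556) - 273818 = -310393 - 273818 = -584211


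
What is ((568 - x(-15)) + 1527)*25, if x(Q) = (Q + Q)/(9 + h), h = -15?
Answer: 52250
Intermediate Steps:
x(Q) = -Q/3 (x(Q) = (Q + Q)/(9 - 15) = (2*Q)/(-6) = -Q/3)
((568 - x(-15)) + 1527)*25 = ((568 - (-1)*(-15)/3) + 1527)*25 = ((568 - 1*5) + 1527)*25 = ((568 - 5) + 1527)*25 = (563 + 1527)*25 = 2090*25 = 52250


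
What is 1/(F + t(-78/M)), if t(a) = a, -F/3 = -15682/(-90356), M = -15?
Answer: 225890/1057013 ≈ 0.21371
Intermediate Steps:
F = -23523/45178 (F = -(-47046)/(-90356) = -(-47046)*(-1)/90356 = -3*7841/45178 = -23523/45178 ≈ -0.52067)
1/(F + t(-78/M)) = 1/(-23523/45178 - 78/(-15)) = 1/(-23523/45178 - 78*(-1/15)) = 1/(-23523/45178 + 26/5) = 1/(1057013/225890) = 225890/1057013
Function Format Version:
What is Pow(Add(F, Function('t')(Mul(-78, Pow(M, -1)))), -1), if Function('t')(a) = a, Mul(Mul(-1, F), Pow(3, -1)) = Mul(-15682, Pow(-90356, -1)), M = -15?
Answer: Rational(225890, 1057013) ≈ 0.21371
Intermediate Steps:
F = Rational(-23523, 45178) (F = Mul(-3, Mul(-15682, Pow(-90356, -1))) = Mul(-3, Mul(-15682, Rational(-1, 90356))) = Mul(-3, Rational(7841, 45178)) = Rational(-23523, 45178) ≈ -0.52067)
Pow(Add(F, Function('t')(Mul(-78, Pow(M, -1)))), -1) = Pow(Add(Rational(-23523, 45178), Mul(-78, Pow(-15, -1))), -1) = Pow(Add(Rational(-23523, 45178), Mul(-78, Rational(-1, 15))), -1) = Pow(Add(Rational(-23523, 45178), Rational(26, 5)), -1) = Pow(Rational(1057013, 225890), -1) = Rational(225890, 1057013)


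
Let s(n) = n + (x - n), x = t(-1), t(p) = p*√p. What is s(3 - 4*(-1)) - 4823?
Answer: -4823 - I ≈ -4823.0 - 1.0*I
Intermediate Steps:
t(p) = p^(3/2)
x = -I (x = (-1)^(3/2) = -I ≈ -1.0*I)
s(n) = -I (s(n) = n + (-I - n) = -I)
s(3 - 4*(-1)) - 4823 = -I - 4823 = -4823 - I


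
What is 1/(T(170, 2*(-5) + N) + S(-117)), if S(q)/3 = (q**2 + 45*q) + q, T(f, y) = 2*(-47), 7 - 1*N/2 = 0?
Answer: 1/24827 ≈ 4.0279e-5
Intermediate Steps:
N = 14 (N = 14 - 2*0 = 14 + 0 = 14)
T(f, y) = -94
S(q) = 3*q**2 + 138*q (S(q) = 3*((q**2 + 45*q) + q) = 3*(q**2 + 46*q) = 3*q**2 + 138*q)
1/(T(170, 2*(-5) + N) + S(-117)) = 1/(-94 + 3*(-117)*(46 - 117)) = 1/(-94 + 3*(-117)*(-71)) = 1/(-94 + 24921) = 1/24827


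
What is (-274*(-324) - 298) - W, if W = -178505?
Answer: 266983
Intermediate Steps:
(-274*(-324) - 298) - W = (-274*(-324) - 298) - 1*(-178505) = (88776 - 298) + 178505 = 88478 + 178505 = 266983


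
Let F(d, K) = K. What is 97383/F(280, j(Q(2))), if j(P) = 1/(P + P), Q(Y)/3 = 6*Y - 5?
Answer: 4090086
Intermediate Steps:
Q(Y) = -15 + 18*Y (Q(Y) = 3*(6*Y - 5) = 3*(-5 + 6*Y) = -15 + 18*Y)
j(P) = 1/(2*P)
97383/F(280, j(Q(2))) = 97383/((1/(2*(-15 + 18*2)))) = 97383/((1/(2*(-15 + 36)))) = 97383/(((½)/21)) = 97383/(((½)*(1/21))) = 97383/(1/42) = 97383*42 = 4090086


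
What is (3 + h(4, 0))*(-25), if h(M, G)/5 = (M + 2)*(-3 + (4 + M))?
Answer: -3825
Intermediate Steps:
h(M, G) = 5*(1 + M)*(2 + M) (h(M, G) = 5*((M + 2)*(-3 + (4 + M))) = 5*((2 + M)*(1 + M)) = 5*((1 + M)*(2 + M)) = 5*(1 + M)*(2 + M))
(3 + h(4, 0))*(-25) = (3 + (10 + 5*4² + 15*4))*(-25) = (3 + (10 + 5*16 + 60))*(-25) = (3 + (10 + 80 + 60))*(-25) = (3 + 150)*(-25) = 153*(-25) = -3825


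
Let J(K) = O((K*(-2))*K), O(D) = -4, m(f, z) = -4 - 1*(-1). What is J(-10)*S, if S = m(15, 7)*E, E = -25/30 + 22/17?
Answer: 94/17 ≈ 5.5294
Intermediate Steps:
m(f, z) = -3 (m(f, z) = -4 + 1 = -3)
E = 47/102 (E = -25*1/30 + 22*(1/17) = -⅚ + 22/17 = 47/102 ≈ 0.46078)
J(K) = -4
S = -47/34 (S = -3*47/102 = -47/34 ≈ -1.3824)
J(-10)*S = -4*(-47/34) = 94/17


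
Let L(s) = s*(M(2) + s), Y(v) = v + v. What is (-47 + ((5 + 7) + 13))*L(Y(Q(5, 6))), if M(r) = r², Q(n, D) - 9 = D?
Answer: -22440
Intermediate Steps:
Q(n, D) = 9 + D
Y(v) = 2*v
L(s) = s*(4 + s) (L(s) = s*(2² + s) = s*(4 + s))
(-47 + ((5 + 7) + 13))*L(Y(Q(5, 6))) = (-47 + ((5 + 7) + 13))*((2*(9 + 6))*(4 + 2*(9 + 6))) = (-47 + (12 + 13))*((2*15)*(4 + 2*15)) = (-47 + 25)*(30*(4 + 30)) = -660*34 = -22*1020 = -22440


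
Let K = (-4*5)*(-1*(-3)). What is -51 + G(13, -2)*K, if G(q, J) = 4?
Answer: -291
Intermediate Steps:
K = -60 (K = -20*3 = -60)
-51 + G(13, -2)*K = -51 + 4*(-60) = -51 - 240 = -291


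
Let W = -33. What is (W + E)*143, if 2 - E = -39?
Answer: 1144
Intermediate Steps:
E = 41 (E = 2 - 1*(-39) = 2 + 39 = 41)
(W + E)*143 = (-33 + 41)*143 = 8*143 = 1144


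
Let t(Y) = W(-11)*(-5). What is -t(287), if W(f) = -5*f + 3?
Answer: 290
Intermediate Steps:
W(f) = 3 - 5*f
t(Y) = -290 (t(Y) = (3 - 5*(-11))*(-5) = (3 + 55)*(-5) = 58*(-5) = -290)
-t(287) = -1*(-290) = 290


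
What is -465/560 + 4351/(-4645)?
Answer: -919297/520240 ≈ -1.7671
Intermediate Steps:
-465/560 + 4351/(-4645) = -465*1/560 + 4351*(-1/4645) = -93/112 - 4351/4645 = -919297/520240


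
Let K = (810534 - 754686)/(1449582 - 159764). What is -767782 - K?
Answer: -495149549762/644909 ≈ -7.6778e+5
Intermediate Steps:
K = 27924/644909 (K = 55848/1289818 = 55848*(1/1289818) = 27924/644909 ≈ 0.043299)
-767782 - K = -767782 - 1*27924/644909 = -767782 - 27924/644909 = -495149549762/644909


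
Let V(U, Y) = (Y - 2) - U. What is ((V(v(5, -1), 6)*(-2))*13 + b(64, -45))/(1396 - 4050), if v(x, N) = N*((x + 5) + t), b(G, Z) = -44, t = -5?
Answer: 139/1327 ≈ 0.10475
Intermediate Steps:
v(x, N) = N*x (v(x, N) = N*((x + 5) - 5) = N*((5 + x) - 5) = N*x)
V(U, Y) = -2 + Y - U (V(U, Y) = (-2 + Y) - U = -2 + Y - U)
((V(v(5, -1), 6)*(-2))*13 + b(64, -45))/(1396 - 4050) = (((-2 + 6 - (-1)*5)*(-2))*13 - 44)/(1396 - 4050) = (((-2 + 6 - 1*(-5))*(-2))*13 - 44)/(-2654) = (((-2 + 6 + 5)*(-2))*13 - 44)*(-1/2654) = ((9*(-2))*13 - 44)*(-1/2654) = (-18*13 - 44)*(-1/2654) = (-234 - 44)*(-1/2654) = -278*(-1/2654) = 139/1327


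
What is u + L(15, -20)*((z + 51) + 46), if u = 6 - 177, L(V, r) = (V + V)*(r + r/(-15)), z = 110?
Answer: -116091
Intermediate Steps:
L(V, r) = 28*V*r/15 (L(V, r) = (2*V)*(r + r*(-1/15)) = (2*V)*(r - r/15) = (2*V)*(14*r/15) = 28*V*r/15)
u = -171
u + L(15, -20)*((z + 51) + 46) = -171 + ((28/15)*15*(-20))*((110 + 51) + 46) = -171 - 560*(161 + 46) = -171 - 560*207 = -171 - 115920 = -116091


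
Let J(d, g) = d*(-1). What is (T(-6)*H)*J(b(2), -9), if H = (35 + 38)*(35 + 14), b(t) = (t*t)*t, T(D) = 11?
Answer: -314776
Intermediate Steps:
b(t) = t**3 (b(t) = t**2*t = t**3)
H = 3577 (H = 73*49 = 3577)
J(d, g) = -d
(T(-6)*H)*J(b(2), -9) = (11*3577)*(-1*2**3) = 39347*(-1*8) = 39347*(-8) = -314776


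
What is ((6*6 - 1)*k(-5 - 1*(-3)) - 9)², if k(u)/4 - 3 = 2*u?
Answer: 22201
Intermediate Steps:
k(u) = 12 + 8*u (k(u) = 12 + 4*(2*u) = 12 + 8*u)
((6*6 - 1)*k(-5 - 1*(-3)) - 9)² = ((6*6 - 1)*(12 + 8*(-5 - 1*(-3))) - 9)² = ((36 - 1)*(12 + 8*(-5 + 3)) - 9)² = (35*(12 + 8*(-2)) - 9)² = (35*(12 - 16) - 9)² = (35*(-4) - 9)² = (-140 - 9)² = (-149)² = 22201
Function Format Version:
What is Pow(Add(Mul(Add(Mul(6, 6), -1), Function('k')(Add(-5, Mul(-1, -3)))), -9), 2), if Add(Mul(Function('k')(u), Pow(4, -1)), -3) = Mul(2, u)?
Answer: 22201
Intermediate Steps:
Function('k')(u) = Add(12, Mul(8, u)) (Function('k')(u) = Add(12, Mul(4, Mul(2, u))) = Add(12, Mul(8, u)))
Pow(Add(Mul(Add(Mul(6, 6), -1), Function('k')(Add(-5, Mul(-1, -3)))), -9), 2) = Pow(Add(Mul(Add(Mul(6, 6), -1), Add(12, Mul(8, Add(-5, Mul(-1, -3))))), -9), 2) = Pow(Add(Mul(Add(36, -1), Add(12, Mul(8, Add(-5, 3)))), -9), 2) = Pow(Add(Mul(35, Add(12, Mul(8, -2))), -9), 2) = Pow(Add(Mul(35, Add(12, -16)), -9), 2) = Pow(Add(Mul(35, -4), -9), 2) = Pow(Add(-140, -9), 2) = Pow(-149, 2) = 22201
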